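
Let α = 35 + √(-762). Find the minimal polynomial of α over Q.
m_α(x) = x^2 - 70x + 1987

From α - 35 = √(-762), squaring gives (α - 35)^2 = -762, i.e. α^2 - 70α + 1225 = -762, so α^2 - 70α + 1987 = 0. The discriminant of x^2 - 70x + 1987 is (-70)^2 - 4·(1987) = 4900 - 7948 = -3048, and 4·(-762) is not a perfect square in Q since -762 is squarefree and ≠ 1. Hence x^2 - 70x + 1987 is irreducible over Q and is the minimal polynomial of α.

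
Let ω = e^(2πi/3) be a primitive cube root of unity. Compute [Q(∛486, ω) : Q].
[Q(∛486, ω) : Q] = 6

[Q(∛486):Q] = 3 (min poly x^3 - 486, irreducible since 486 is not a perfect cube). [Q(ω):Q] = 2 (min poly x^2 + x + 1). Since Q(∛486) ⊂ R and ω ∉ R, we have ω ∉ Q(∛486), so x^2 + x + 1 remains irreducible over Q(∛486) and [Q(∛486, ω) : Q(∛486)] = 2. By the tower law, [Q(∛486, ω) : Q] = 3 · 2 = 6. (In fact Q(∛486, ω) is the splitting field of x^3 - 486 over Q.)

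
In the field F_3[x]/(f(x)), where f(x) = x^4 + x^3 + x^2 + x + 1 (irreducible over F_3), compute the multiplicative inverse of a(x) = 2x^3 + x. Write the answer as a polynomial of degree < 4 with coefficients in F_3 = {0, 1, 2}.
a(x)^(-1) ≡ 2x^3 + x^2 + x (mod f(x))

Since f is irreducible over F_3, F_3[x]/(f) is a field and a(x) ≠ 0 has an inverse. Apply the extended Euclidean algorithm to f(x) and a(x) in F_3[x]: f(x) = (2x + 2)·a(x) + (2x^2 + 2x + 1);  a(x) = (x + 2)·(2x^2 + 2x + 1) + (2x + 1);  (2x^2 + 2x + 1) = (x + 2)·(2x + 1) + (2). The last nonzero remainder is the constant 2 = gcd(f, a) in F_3. Back-substituting through the division chain expresses 2 = s(x)·a(x) + t(x)·f(x) with s(x) ≡ x^3 + 2x^2 + 2x (mod f), so (x^3 + 2x^2 + 2x)·a(x) ≡ 2 (mod f). Multiplying by 2^(-1) ≡ 2 in F_3 gives a(x)^(-1) ≡ 2·(x^3 + 2x^2 + 2x) ≡ 2x^3 + x^2 + x (mod f). Check: (2x^3 + x)·(2x^3 + x^2 + x) = x^6 + 2x^5 + x^4 + x^3 + x^2 ≡ 1 (mod x^4 + x^3 + x^2 + x + 1).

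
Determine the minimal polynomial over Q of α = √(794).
m_α(x) = x^2 - 794

α satisfies α^2 - 794 = 0, so x^2 - 794 annihilates α. Since d = 794 is squarefree and ≠ 1, it is not a perfect square in Q, so x^2 - 794 has no rational root and is therefore irreducible over Q (a degree-2 polynomial over a field is irreducible iff it has no root). Hence m_α(x) = x^2 - 794.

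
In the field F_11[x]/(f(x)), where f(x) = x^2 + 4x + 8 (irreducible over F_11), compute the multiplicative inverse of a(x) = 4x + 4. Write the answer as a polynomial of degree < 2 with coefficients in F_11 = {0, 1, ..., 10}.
a(x)^(-1) ≡ 6x + 7 (mod f(x))

Since f is irreducible over F_11, F_11[x]/(f) is a field and a(x) ≠ 0 has an inverse. Apply the extended Euclidean algorithm to f(x) and a(x) in F_11[x]: f(x) = (3x + 9)·a(x) + (5). The last nonzero remainder is the constant 5 = gcd(f, a) in F_11. Back-substituting through the division chain expresses 5 = s(x)·a(x) + t(x)·f(x) with s(x) ≡ 8x + 2 (mod f), so (8x + 2)·a(x) ≡ 5 (mod f). Multiplying by 5^(-1) ≡ 9 in F_11 gives a(x)^(-1) ≡ 9·(8x + 2) ≡ 6x + 7 (mod f). Check: (4x + 4)·(6x + 7) = 2x^2 + 8x + 6 ≡ 1 (mod x^2 + 4x + 8).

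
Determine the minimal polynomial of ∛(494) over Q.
m_α(x) = x^3 - 494

α satisfies α^3 = 494, so x^3 - 494 annihilates α. By the rational root test, a rational root p/q (in lowest terms) of x^3 - 494 would satisfy p^3 = 494 q^3, forcing q = 1 and p^3 = 494; but 494 is not a perfect cube, contradiction. A monic cubic over Q with no rational root is irreducible (any nontrivial factorization would include a linear factor). Hence x^3 - 494 is the minimal polynomial of α, and in particular [Q(α):Q] = 3.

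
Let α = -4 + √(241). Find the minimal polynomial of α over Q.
m_α(x) = x^2 + 8x - 225

From α + 4 = √(241), squaring gives (α + 4)^2 = 241, i.e. α^2 + 8α + 16 = 241, so α^2 + 8α - 225 = 0. The discriminant of x^2 + 8x - 225 is (8)^2 - 4·(-225) = 64 + 900 = 964, and 4·(241) is not a perfect square in Q since 241 is squarefree and ≠ 1. Hence x^2 + 8x - 225 is irreducible over Q and is the minimal polynomial of α.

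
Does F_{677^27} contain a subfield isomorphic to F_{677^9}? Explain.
Yes: F_{677^9} is a subfield of F_{677^27}

F_{p^m} embeds in F_{p^n} iff m | n (since F_{p^n} is the splitting field of x^(p^n) - x, and F_{p^m} ⊂ F_{p^n} forces p^n to be a power of p^m, i.e. m | n; conversely if m | n then every root of x^(p^m) - x is a root of x^(p^n) - x). Here 9 | 27 (since 27 = 3·9), so F_{677^9} is a subfield of F_{677^27}, and [F_{677^27} : F_{677^9}] = 27/9 = 3.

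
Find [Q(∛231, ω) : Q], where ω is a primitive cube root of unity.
[Q(∛231, ω) : Q] = 6

[Q(∛231):Q] = 3 (min poly x^3 - 231, irreducible since 231 is not a perfect cube). [Q(ω):Q] = 2 (min poly x^2 + x + 1). Since Q(∛231) ⊂ R and ω ∉ R, we have ω ∉ Q(∛231), so x^2 + x + 1 remains irreducible over Q(∛231) and [Q(∛231, ω) : Q(∛231)] = 2. By the tower law, [Q(∛231, ω) : Q] = 3 · 2 = 6. (In fact Q(∛231, ω) is the splitting field of x^3 - 231 over Q.)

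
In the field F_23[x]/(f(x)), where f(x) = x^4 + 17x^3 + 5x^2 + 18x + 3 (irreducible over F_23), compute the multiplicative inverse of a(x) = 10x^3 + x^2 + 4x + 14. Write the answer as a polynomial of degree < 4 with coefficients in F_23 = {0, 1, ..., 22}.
a(x)^(-1) ≡ 7x^3 + 18x^2 + 9x + 20 (mod f(x))

Since f is irreducible over F_23, F_23[x]/(f) is a field and a(x) ≠ 0 has an inverse. Apply the extended Euclidean algorithm to f(x) and a(x) in F_23[x]: f(x) = (7x + 1)·a(x) + (22x^2 + 8x + 12);  a(x) = (13x + 11)·(22x^2 + 8x + 12) + (13x + 20);  (22x^2 + 8x + 12) = (7x + 4)·(13x + 20) + (1). The last nonzero remainder is the constant 1 = gcd(f, a) in F_23. Back-substituting through the division chain expresses 1 = s(x)·a(x) + t(x)·f(x) with s(x) ≡ 7x^3 + 18x^2 + 9x + 20 (mod f), so a(x)^(-1) ≡ s(x) = 7x^3 + 18x^2 + 9x + 20 (mod f). Check: (10x^3 + x^2 + 4x + 14)·(7x^3 + 18x^2 + 9x + 20) = x^6 + 3x^5 + 21x^4 + 11x^3 + 9x^2 + 22x + 4 ≡ 1 (mod x^4 + 17x^3 + 5x^2 + 18x + 3).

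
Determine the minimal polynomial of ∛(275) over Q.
m_α(x) = x^3 - 275

α satisfies α^3 = 275, so x^3 - 275 annihilates α. By the rational root test, a rational root p/q (in lowest terms) of x^3 - 275 would satisfy p^3 = 275 q^3, forcing q = 1 and p^3 = 275; but 275 is not a perfect cube, contradiction. A monic cubic over Q with no rational root is irreducible (any nontrivial factorization would include a linear factor). Hence x^3 - 275 is the minimal polynomial of α, and in particular [Q(α):Q] = 3.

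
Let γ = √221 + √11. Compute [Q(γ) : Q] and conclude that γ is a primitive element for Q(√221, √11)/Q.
[Q(γ) : Q] = 4 (equivalently, Q(γ) = Q(√221, √11))

Obviously Q(γ) ⊆ Q(√221, √11), and [Q(√221, √11):Q] = 4 (since 221, 11 are distinct squarefree integers > 1 with 2431 not a perfect square). To show equality we compute the minimal polynomial of γ. From γ = √221 + √11: γ^2 = 221 + 2√(2431) + 11 = 232 + 2√(2431), so γ^2 - 232 = 2√(2431); squaring, (γ^2 - 232)^2 = 4·2431, i.e. γ^4 - 464γ^2 + 53824 - 9724 = 0, i.e. γ^4 - 464γ^2 + 44100 = 0. So γ is a root of x^4 - 464x^2 + 44100. This polynomial is irreducible over Q: it has no rational root (each ±√221 ± √11 is irrational), and any factorization into two quadratics over Q would force √(2431) ∈ Q (pairing opposite roots) or √221, √11 ∈ Q (other pairings), all impossible. Hence [Q(γ):Q] = 4 = [Q(√221, √11):Q], so Q(γ) = Q(√221, √11).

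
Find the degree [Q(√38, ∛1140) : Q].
[Q(√38, ∛1140) : Q] = 6

Let L = Q(√38, ∛1140). Since Q(√38) ⊂ L and [Q(√38):Q] = 2, the tower law gives 2 | [L:Q]. Likewise Q(∛1140) ⊂ L with [Q(∛1140):Q] = 3 (because 1140 is not a perfect cube), so 3 | [L:Q]. As gcd(2,3) = 1, [L:Q] is divisible by 6. Conversely L is generated over Q by √38 and ∛1140, so [L:Q] ≤ 2·3 = 6. Therefore [Q(√38, ∛1140) : Q] = 6.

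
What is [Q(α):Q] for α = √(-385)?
[Q(α):Q] = 2

[Q(α):Q] equals the degree of the minimal polynomial of α. Here α^2 = -385 and x^2 + 385 is irreducible (d = -385 is squarefree, ≠ 1, hence not a square), so deg(m_α) = 2. Thus [Q(α):Q] = 2.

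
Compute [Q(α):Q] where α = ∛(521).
[Q(α):Q] = 3

The minimal polynomial of α is x^3 - 521, irreducible over Q since 521 is not a perfect cube (so x^3 - 521 has no rational root). Hence [Q(α):Q] = deg(m_α) = 3.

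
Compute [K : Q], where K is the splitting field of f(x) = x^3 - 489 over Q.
[K : Q] = 6

The roots of x^3 - 489 are ∛489, ω∛489, ω^2∛489 where ω = e^(2πi/3) is a primitive cube root of unity, so K = Q(∛489, ω). Now [Q(∛489):Q] = 3 (since 489 is not a perfect cube, x^3 - 489 is irreducible) and [Q(ω):Q] = 2. Both 2 and 3 divide [K:Q], and [K:Q] ≤ 3·2 = 6, so [K:Q] = 6. (Equivalently: Q(∛489) ⊂ R but ω ∉ R, so [K : Q(∛489)] = 2.)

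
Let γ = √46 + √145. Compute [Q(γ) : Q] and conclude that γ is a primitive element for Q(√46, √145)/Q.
[Q(γ) : Q] = 4 (equivalently, Q(γ) = Q(√46, √145))

Obviously Q(γ) ⊆ Q(√46, √145), and [Q(√46, √145):Q] = 4 (since 46, 145 are distinct squarefree integers > 1 with 6670 not a perfect square). To show equality we compute the minimal polynomial of γ. From γ = √46 + √145: γ^2 = 46 + 2√(6670) + 145 = 191 + 2√(6670), so γ^2 - 191 = 2√(6670); squaring, (γ^2 - 191)^2 = 4·6670, i.e. γ^4 - 382γ^2 + 36481 - 26680 = 0, i.e. γ^4 - 382γ^2 + 9801 = 0. So γ is a root of x^4 - 382x^2 + 9801. This polynomial is irreducible over Q: it has no rational root (each ±√46 ± √145 is irrational), and any factorization into two quadratics over Q would force √(6670) ∈ Q (pairing opposite roots) or √46, √145 ∈ Q (other pairings), all impossible. Hence [Q(γ):Q] = 4 = [Q(√46, √145):Q], so Q(γ) = Q(√46, √145).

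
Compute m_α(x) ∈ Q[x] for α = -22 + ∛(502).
m_α(x) = x^3 + 66x^2 + 1452x + 10146

Set β = α + 22 = ∛(502), so β^3 = 502. Then (α + 22)^3 - 502 = 0, i.e. α is a root of g(x) = (x + 22)^3 - 502 = x^3 + 66x^2 + 1452x + 10146. Since g(x) = h(x + 22) where h(x) = x^3 - 502, and h is irreducible over Q (because 502 is not a perfect cube, so h has no rational root, and a monic cubic with no rational root is irreducible), g is also irreducible (irreducibility is preserved under the substitution x → x + 22). Hence m_α(x) = x^3 + 66x^2 + 1452x + 10146.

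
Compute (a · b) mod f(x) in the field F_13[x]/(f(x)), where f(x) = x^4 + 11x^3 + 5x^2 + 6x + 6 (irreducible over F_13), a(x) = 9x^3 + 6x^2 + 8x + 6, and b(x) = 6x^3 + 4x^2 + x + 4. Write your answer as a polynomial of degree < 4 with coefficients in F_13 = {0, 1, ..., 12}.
a · b ≡ 8x^3 + 7x^2 + 12x + 12 (mod f(x))

Multiply in F_13[x]: a(x)·b(x) = (9x^3 + 6x^2 + 8x + 6)·(6x^3 + 4x^2 + x + 4) = 2x^6 + 7x^5 + 3x^4 + 6x^3 + 4x^2 + 12x + 11. This has degree ≥ 4, so divide by f(x) over F_13: 2x^6 + 7x^5 + 3x^4 + 6x^3 + 4x^2 + 12x + 11 = (2x^2 + 11x + 2)·(x^4 + 11x^3 + 5x^2 + 6x + 6) + (8x^3 + 7x^2 + 12x + 12). Hence a·b ≡ 8x^3 + 7x^2 + 12x + 12 (mod f). (F_13[x]/(f) is a field with 13^4 = 28561 elements since f is irreducible of degree 4.)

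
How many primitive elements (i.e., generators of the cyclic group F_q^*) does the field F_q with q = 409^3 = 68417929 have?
There are φ(68417928) = 21464064 primitive elements

F_q^* is cyclic of order q - 1 = 68417928. A cyclic group of order m has exactly φ(m) generators. Here m = 68417928 = 2^3 · 3^2 · 17 · 55897, so the number of primitive elements is φ(68417928) = 21464064.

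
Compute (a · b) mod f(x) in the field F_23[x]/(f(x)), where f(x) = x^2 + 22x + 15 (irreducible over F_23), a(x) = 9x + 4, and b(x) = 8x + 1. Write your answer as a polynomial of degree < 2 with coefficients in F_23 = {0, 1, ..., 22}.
a · b ≡ 21x + 5 (mod f(x))

Multiply in F_23[x]: a(x)·b(x) = (9x + 4)·(8x + 1) = 3x^2 + 18x + 4. This has degree ≥ 2, so divide by f(x) over F_23: 3x^2 + 18x + 4 = (3)·(x^2 + 22x + 15) + (21x + 5). Hence a·b ≡ 21x + 5 (mod f). (F_23[x]/(f) is a field with 23^2 = 529 elements since f is irreducible of degree 2.)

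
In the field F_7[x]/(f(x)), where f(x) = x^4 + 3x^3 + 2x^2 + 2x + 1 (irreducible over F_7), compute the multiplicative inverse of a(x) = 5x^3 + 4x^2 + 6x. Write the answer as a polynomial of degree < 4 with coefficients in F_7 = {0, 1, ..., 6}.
a(x)^(-1) ≡ x^3 + x + 6 (mod f(x))

Since f is irreducible over F_7, F_7[x]/(f) is a field and a(x) ≠ 0 has an inverse. Apply the extended Euclidean algorithm to f(x) and a(x) in F_7[x]: f(x) = (3x + 1)·a(x) + (x^2 + 3x + 1);  a(x) = (5x + 3)·(x^2 + 3x + 1) + (6x + 4);  (x^2 + 3x + 1) = (6x)·(6x + 4) + (1). The last nonzero remainder is the constant 1 = gcd(f, a) in F_7. Back-substituting through the division chain expresses 1 = s(x)·a(x) + t(x)·f(x) with s(x) ≡ x^3 + x + 6 (mod f), so a(x)^(-1) ≡ s(x) = x^3 + x + 6 (mod f). Check: (5x^3 + 4x^2 + 6x)·(x^3 + x + 6) = 5x^6 + 4x^5 + 4x^4 + 6x^3 + 2x^2 + x ≡ 1 (mod x^4 + 3x^3 + 2x^2 + 2x + 1).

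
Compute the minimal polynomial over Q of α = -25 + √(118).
m_α(x) = x^2 + 50x + 507

From α + 25 = √(118), squaring gives (α + 25)^2 = 118, i.e. α^2 + 50α + 625 = 118, so α^2 + 50α + 507 = 0. The discriminant of x^2 + 50x + 507 is (50)^2 - 4·(507) = 2500 - 2028 = 472, and 4·(118) is not a perfect square in Q since 118 is squarefree and ≠ 1. Hence x^2 + 50x + 507 is irreducible over Q and is the minimal polynomial of α.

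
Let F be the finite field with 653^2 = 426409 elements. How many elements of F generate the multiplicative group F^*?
There are φ(426408) = 139968 primitive elements

F_q^* is cyclic of order q - 1 = 426408. A cyclic group of order m has exactly φ(m) generators. Here m = 426408 = 2^3 · 3 · 109 · 163, so the number of primitive elements is φ(426408) = 139968.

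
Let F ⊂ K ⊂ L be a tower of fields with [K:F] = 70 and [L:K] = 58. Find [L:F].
[L:F] = 4060

The tower law says that for any tower of field extensions F ⊂ K ⊂ L with finite degrees, [L:F] = [L:K] · [K:F]. Here this gives [L:F] = 58 · 70 = 4060.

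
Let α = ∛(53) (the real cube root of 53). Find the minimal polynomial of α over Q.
m_α(x) = x^3 - 53

α satisfies α^3 = 53, so x^3 - 53 annihilates α. By the rational root test, a rational root p/q (in lowest terms) of x^3 - 53 would satisfy p^3 = 53 q^3, forcing q = 1 and p^3 = 53; but 53 is not a perfect cube, contradiction. A monic cubic over Q with no rational root is irreducible (any nontrivial factorization would include a linear factor). Hence x^3 - 53 is the minimal polynomial of α, and in particular [Q(α):Q] = 3.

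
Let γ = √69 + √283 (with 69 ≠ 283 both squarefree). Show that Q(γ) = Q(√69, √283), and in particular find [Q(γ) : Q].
[Q(γ) : Q] = 4 (equivalently, Q(γ) = Q(√69, √283))

Obviously Q(γ) ⊆ Q(√69, √283), and [Q(√69, √283):Q] = 4 (since 69, 283 are distinct squarefree integers > 1 with 19527 not a perfect square). To show equality we compute the minimal polynomial of γ. From γ = √69 + √283: γ^2 = 69 + 2√(19527) + 283 = 352 + 2√(19527), so γ^2 - 352 = 2√(19527); squaring, (γ^2 - 352)^2 = 4·19527, i.e. γ^4 - 704γ^2 + 123904 - 78108 = 0, i.e. γ^4 - 704γ^2 + 45796 = 0. So γ is a root of x^4 - 704x^2 + 45796. This polynomial is irreducible over Q: it has no rational root (each ±√69 ± √283 is irrational), and any factorization into two quadratics over Q would force √(19527) ∈ Q (pairing opposite roots) or √69, √283 ∈ Q (other pairings), all impossible. Hence [Q(γ):Q] = 4 = [Q(√69, √283):Q], so Q(γ) = Q(√69, √283).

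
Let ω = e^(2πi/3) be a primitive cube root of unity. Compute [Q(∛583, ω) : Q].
[Q(∛583, ω) : Q] = 6

[Q(∛583):Q] = 3 (min poly x^3 - 583, irreducible since 583 is not a perfect cube). [Q(ω):Q] = 2 (min poly x^2 + x + 1). Since Q(∛583) ⊂ R and ω ∉ R, we have ω ∉ Q(∛583), so x^2 + x + 1 remains irreducible over Q(∛583) and [Q(∛583, ω) : Q(∛583)] = 2. By the tower law, [Q(∛583, ω) : Q] = 3 · 2 = 6. (In fact Q(∛583, ω) is the splitting field of x^3 - 583 over Q.)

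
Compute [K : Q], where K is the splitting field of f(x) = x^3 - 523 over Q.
[K : Q] = 6

The roots of x^3 - 523 are ∛523, ω∛523, ω^2∛523 where ω = e^(2πi/3) is a primitive cube root of unity, so K = Q(∛523, ω). Now [Q(∛523):Q] = 3 (since 523 is not a perfect cube, x^3 - 523 is irreducible) and [Q(ω):Q] = 2. Both 2 and 3 divide [K:Q], and [K:Q] ≤ 3·2 = 6, so [K:Q] = 6. (Equivalently: Q(∛523) ⊂ R but ω ∉ R, so [K : Q(∛523)] = 2.)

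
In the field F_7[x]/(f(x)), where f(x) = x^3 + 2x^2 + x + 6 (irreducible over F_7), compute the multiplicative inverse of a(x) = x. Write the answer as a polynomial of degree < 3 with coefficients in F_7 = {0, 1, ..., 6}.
a(x)^(-1) ≡ x^2 + 2x + 1 (mod f(x))

Since f is irreducible over F_7, F_7[x]/(f) is a field and a(x) ≠ 0 has an inverse. Apply the extended Euclidean algorithm to f(x) and a(x) in F_7[x]: f(x) = (x^2 + 2x + 1)·a(x) + (6). The last nonzero remainder is the constant 6 = gcd(f, a) in F_7. Back-substituting through the division chain expresses 6 = s(x)·a(x) + t(x)·f(x) with s(x) ≡ 6x^2 + 5x + 6 (mod f), so (6x^2 + 5x + 6)·a(x) ≡ 6 (mod f). Multiplying by 6^(-1) ≡ 6 in F_7 gives a(x)^(-1) ≡ 6·(6x^2 + 5x + 6) ≡ x^2 + 2x + 1 (mod f). Check: (x)·(x^2 + 2x + 1) = x^3 + 2x^2 + x ≡ 1 (mod x^3 + 2x^2 + x + 6).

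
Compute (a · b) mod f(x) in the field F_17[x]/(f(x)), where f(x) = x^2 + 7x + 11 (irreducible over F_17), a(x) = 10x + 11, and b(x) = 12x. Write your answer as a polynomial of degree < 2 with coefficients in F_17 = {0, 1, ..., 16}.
a · b ≡ 6x + 6 (mod f(x))

Multiply in F_17[x]: a(x)·b(x) = (10x + 11)·(12x) = x^2 + 13x. This has degree ≥ 2, so divide by f(x) over F_17: x^2 + 13x = (1)·(x^2 + 7x + 11) + (6x + 6). Hence a·b ≡ 6x + 6 (mod f). (F_17[x]/(f) is a field with 17^2 = 289 elements since f is irreducible of degree 2.)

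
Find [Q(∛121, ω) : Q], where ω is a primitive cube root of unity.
[Q(∛121, ω) : Q] = 6

[Q(∛121):Q] = 3 (min poly x^3 - 121, irreducible since 121 is not a perfect cube). [Q(ω):Q] = 2 (min poly x^2 + x + 1). Since Q(∛121) ⊂ R and ω ∉ R, we have ω ∉ Q(∛121), so x^2 + x + 1 remains irreducible over Q(∛121) and [Q(∛121, ω) : Q(∛121)] = 2. By the tower law, [Q(∛121, ω) : Q] = 3 · 2 = 6. (In fact Q(∛121, ω) is the splitting field of x^3 - 121 over Q.)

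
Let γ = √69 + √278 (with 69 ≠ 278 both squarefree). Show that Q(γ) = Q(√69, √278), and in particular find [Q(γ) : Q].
[Q(γ) : Q] = 4 (equivalently, Q(γ) = Q(√69, √278))

Obviously Q(γ) ⊆ Q(√69, √278), and [Q(√69, √278):Q] = 4 (since 69, 278 are distinct squarefree integers > 1 with 19182 not a perfect square). To show equality we compute the minimal polynomial of γ. From γ = √69 + √278: γ^2 = 69 + 2√(19182) + 278 = 347 + 2√(19182), so γ^2 - 347 = 2√(19182); squaring, (γ^2 - 347)^2 = 4·19182, i.e. γ^4 - 694γ^2 + 120409 - 76728 = 0, i.e. γ^4 - 694γ^2 + 43681 = 0. So γ is a root of x^4 - 694x^2 + 43681. This polynomial is irreducible over Q: it has no rational root (each ±√69 ± √278 is irrational), and any factorization into two quadratics over Q would force √(19182) ∈ Q (pairing opposite roots) or √69, √278 ∈ Q (other pairings), all impossible. Hence [Q(γ):Q] = 4 = [Q(√69, √278):Q], so Q(γ) = Q(√69, √278).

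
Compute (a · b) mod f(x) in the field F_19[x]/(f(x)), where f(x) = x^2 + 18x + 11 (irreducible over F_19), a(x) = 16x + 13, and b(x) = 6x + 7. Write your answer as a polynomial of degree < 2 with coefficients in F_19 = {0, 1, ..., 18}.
a · b ≡ x + 4 (mod f(x))

Multiply in F_19[x]: a(x)·b(x) = (16x + 13)·(6x + 7) = x^2 + 15. This has degree ≥ 2, so divide by f(x) over F_19: x^2 + 15 = (1)·(x^2 + 18x + 11) + (x + 4). Hence a·b ≡ x + 4 (mod f). (F_19[x]/(f) is a field with 19^2 = 361 elements since f is irreducible of degree 2.)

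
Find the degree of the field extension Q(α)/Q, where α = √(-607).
[Q(α):Q] = 2

[Q(α):Q] equals the degree of the minimal polynomial of α. Here α^2 = -607 and x^2 + 607 is irreducible (d = -607 is squarefree, ≠ 1, hence not a square), so deg(m_α) = 2. Thus [Q(α):Q] = 2.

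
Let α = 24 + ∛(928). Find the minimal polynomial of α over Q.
m_α(x) = x^3 - 72x^2 + 1728x - 14752

Set β = α - 24 = ∛(928), so β^3 = 928. Then (α - 24)^3 - 928 = 0, i.e. α is a root of g(x) = (x - 24)^3 - 928 = x^3 - 72x^2 + 1728x - 14752. Since g(x) = h(x - 24) where h(x) = x^3 - 928, and h is irreducible over Q (because 928 is not a perfect cube, so h has no rational root, and a monic cubic with no rational root is irreducible), g is also irreducible (irreducibility is preserved under the substitution x → x - 24). Hence m_α(x) = x^3 - 72x^2 + 1728x - 14752.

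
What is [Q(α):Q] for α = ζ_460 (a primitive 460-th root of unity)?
[Q(α):Q] = 176

The minimal polynomial of ζ_460 over Q is the 460-th cyclotomic polynomial Φ_460(x), which is irreducible over Q and has degree φ(460) = 176. Hence [Q(α):Q] = φ(460) = 176.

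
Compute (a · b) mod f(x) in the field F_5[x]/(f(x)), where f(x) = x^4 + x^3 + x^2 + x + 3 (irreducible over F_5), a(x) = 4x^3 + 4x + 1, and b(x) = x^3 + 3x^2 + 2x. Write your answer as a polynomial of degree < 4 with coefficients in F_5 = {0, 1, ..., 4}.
a · b ≡ x^3 + x^2 + 3x (mod f(x))

Multiply in F_5[x]: a(x)·b(x) = (4x^3 + 4x + 1)·(x^3 + 3x^2 + 2x) = 4x^6 + 2x^5 + 2x^4 + 3x^3 + x^2 + 2x. This has degree ≥ 4, so divide by f(x) over F_5: 4x^6 + 2x^5 + 2x^4 + 3x^3 + x^2 + 2x = (4x^2 + 3x)·(x^4 + x^3 + x^2 + x + 3) + (x^3 + x^2 + 3x). Hence a·b ≡ x^3 + x^2 + 3x (mod f). (F_5[x]/(f) is a field with 5^4 = 625 elements since f is irreducible of degree 4.)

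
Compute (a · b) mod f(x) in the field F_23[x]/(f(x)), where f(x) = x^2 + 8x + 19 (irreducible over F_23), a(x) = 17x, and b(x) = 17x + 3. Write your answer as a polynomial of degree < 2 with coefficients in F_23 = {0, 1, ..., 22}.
a · b ≡ 16x + 6 (mod f(x))

Multiply in F_23[x]: a(x)·b(x) = (17x)·(17x + 3) = 13x^2 + 5x. This has degree ≥ 2, so divide by f(x) over F_23: 13x^2 + 5x = (13)·(x^2 + 8x + 19) + (16x + 6). Hence a·b ≡ 16x + 6 (mod f). (F_23[x]/(f) is a field with 23^2 = 529 elements since f is irreducible of degree 2.)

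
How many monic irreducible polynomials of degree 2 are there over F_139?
There are 9591 monic irreducible polynomials of degree 2 over F_139

Each element of F_{139^2} that lies in no proper subfield is a root of exactly one monic irreducible of degree 2 over F_139, and each such polynomial has 2 distinct roots in F_{139^2}. By Möbius inversion the count is N_139(2) = (1/2) Σ_{d|2} μ(2/d) · 139^d = (1/2)(μ(2)·139^1 + μ(1)·139^2) = 19182/2 = 9591.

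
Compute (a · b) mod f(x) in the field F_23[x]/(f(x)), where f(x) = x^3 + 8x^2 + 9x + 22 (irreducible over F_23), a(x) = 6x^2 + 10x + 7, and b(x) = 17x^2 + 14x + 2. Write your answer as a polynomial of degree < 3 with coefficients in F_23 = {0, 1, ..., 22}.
a · b ≡ 8x^2 + 11x + 4 (mod f(x))

Multiply in F_23[x]: a(x)·b(x) = (6x^2 + 10x + 7)·(17x^2 + 14x + 2) = 10x^4 + x^3 + 18x^2 + 3x + 14. This has degree ≥ 3, so divide by f(x) over F_23: 10x^4 + x^3 + 18x^2 + 3x + 14 = (10x + 13)·(x^3 + 8x^2 + 9x + 22) + (8x^2 + 11x + 4). Hence a·b ≡ 8x^2 + 11x + 4 (mod f). (F_23[x]/(f) is a field with 23^3 = 12167 elements since f is irreducible of degree 3.)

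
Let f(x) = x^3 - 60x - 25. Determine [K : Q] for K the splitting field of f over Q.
[K : Q] = 6

By the rational root test, any rational root of the monic integer polynomial f(x) = x^3 - 60x - 25 must be an integer dividing the constant term -25, i.e. one of ±{1, 5, 25}. Evaluating: f(1) = -84, f(-1) = 34, f(5) = -200, f(-5) = 150, f(25) = 14100, f(-25) = -14150; none is 0, so f has no rational root and is therefore irreducible over Q (a cubic with no linear factor over a field is irreducible). For an irreducible cubic, the Galois group is A_3 or S_3 according as the discriminant disc(f) = -4a^3 - 27b^2 = -4·(-60)^3 - 27·(-25)^2 = 847125 is or is not a square in Q. Here disc(f) = 847125 is not a perfect square in Q, so the Galois group of f over Q is not contained in A_3 and must be all of S_3. The splitting field has degree |S_3| = 6 over Q, so [K : Q] = 6.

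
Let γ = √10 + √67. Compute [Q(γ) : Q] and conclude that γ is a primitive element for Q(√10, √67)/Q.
[Q(γ) : Q] = 4 (equivalently, Q(γ) = Q(√10, √67))

Obviously Q(γ) ⊆ Q(√10, √67), and [Q(√10, √67):Q] = 4 (since 10, 67 are distinct squarefree integers > 1 with 670 not a perfect square). To show equality we compute the minimal polynomial of γ. From γ = √10 + √67: γ^2 = 10 + 2√(670) + 67 = 77 + 2√(670), so γ^2 - 77 = 2√(670); squaring, (γ^2 - 77)^2 = 4·670, i.e. γ^4 - 154γ^2 + 5929 - 2680 = 0, i.e. γ^4 - 154γ^2 + 3249 = 0. So γ is a root of x^4 - 154x^2 + 3249. This polynomial is irreducible over Q: it has no rational root (each ±√10 ± √67 is irrational), and any factorization into two quadratics over Q would force √(670) ∈ Q (pairing opposite roots) or √10, √67 ∈ Q (other pairings), all impossible. Hence [Q(γ):Q] = 4 = [Q(√10, √67):Q], so Q(γ) = Q(√10, √67).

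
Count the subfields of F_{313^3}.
F_{313^3} has 2 subfields

The subfields of F_{p^n} are exactly the fields F_{p^d} for d | n (each is the fixed field of the unique index-d subgroup of Gal(F_{p^n}/F_p) ≅ Z/nZ). The divisors of n = 3 are {1, 3}, giving 2 subfields: F_{313^1}, F_{313^3}.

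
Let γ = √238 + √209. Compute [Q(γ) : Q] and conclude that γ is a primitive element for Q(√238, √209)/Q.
[Q(γ) : Q] = 4 (equivalently, Q(γ) = Q(√238, √209))

Obviously Q(γ) ⊆ Q(√238, √209), and [Q(√238, √209):Q] = 4 (since 238, 209 are distinct squarefree integers > 1 with 49742 not a perfect square). To show equality we compute the minimal polynomial of γ. From γ = √238 + √209: γ^2 = 238 + 2√(49742) + 209 = 447 + 2√(49742), so γ^2 - 447 = 2√(49742); squaring, (γ^2 - 447)^2 = 4·49742, i.e. γ^4 - 894γ^2 + 199809 - 198968 = 0, i.e. γ^4 - 894γ^2 + 841 = 0. So γ is a root of x^4 - 894x^2 + 841. This polynomial is irreducible over Q: it has no rational root (each ±√238 ± √209 is irrational), and any factorization into two quadratics over Q would force √(49742) ∈ Q (pairing opposite roots) or √238, √209 ∈ Q (other pairings), all impossible. Hence [Q(γ):Q] = 4 = [Q(√238, √209):Q], so Q(γ) = Q(√238, √209).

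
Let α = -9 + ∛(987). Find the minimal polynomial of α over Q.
m_α(x) = x^3 + 27x^2 + 243x - 258

Set β = α + 9 = ∛(987), so β^3 = 987. Then (α + 9)^3 - 987 = 0, i.e. α is a root of g(x) = (x + 9)^3 - 987 = x^3 + 27x^2 + 243x - 258. Since g(x) = h(x + 9) where h(x) = x^3 - 987, and h is irreducible over Q (because 987 is not a perfect cube, so h has no rational root, and a monic cubic with no rational root is irreducible), g is also irreducible (irreducibility is preserved under the substitution x → x + 9). Hence m_α(x) = x^3 + 27x^2 + 243x - 258.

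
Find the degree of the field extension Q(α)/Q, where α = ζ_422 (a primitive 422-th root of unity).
[Q(α):Q] = 210

The minimal polynomial of ζ_422 over Q is the 422-th cyclotomic polynomial Φ_422(x), which is irreducible over Q and has degree φ(422) = 210. Hence [Q(α):Q] = φ(422) = 210.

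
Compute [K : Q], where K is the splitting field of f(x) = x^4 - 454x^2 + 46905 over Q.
[K : Q] = 4

Solving the quadratic in x^2: x^2 = (454 ± √(454^2 - 4·46905))/2 = (454 ± √18496)/2 = (454 ± 136)/2, giving x^2 = 159 or x^2 = 295. So f(x) = (x^2 - 159)(x^2 - 295) and the roots of f are ±√159, ±√295. Hence the splitting field is K = Q(√159, √295). Since 159 and 295 are distinct squarefree integers > 1, their product 46905 is not a perfect square, so √295 ∉ Q(√159). By the tower law [K:Q] = [Q(√159,√295):Q(√159)] · [Q(√159):Q] = 2 · 2 = 4.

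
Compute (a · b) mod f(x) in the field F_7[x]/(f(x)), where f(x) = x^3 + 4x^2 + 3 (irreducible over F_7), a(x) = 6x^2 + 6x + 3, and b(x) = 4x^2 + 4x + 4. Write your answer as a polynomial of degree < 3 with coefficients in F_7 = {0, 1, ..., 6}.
a · b ≡ 6x + 2 (mod f(x))

Multiply in F_7[x]: a(x)·b(x) = (6x^2 + 6x + 3)·(4x^2 + 4x + 4) = 3x^4 + 6x^3 + 4x^2 + x + 5. This has degree ≥ 3, so divide by f(x) over F_7: 3x^4 + 6x^3 + 4x^2 + x + 5 = (3x + 1)·(x^3 + 4x^2 + 3) + (6x + 2). Hence a·b ≡ 6x + 2 (mod f). (F_7[x]/(f) is a field with 7^3 = 343 elements since f is irreducible of degree 3.)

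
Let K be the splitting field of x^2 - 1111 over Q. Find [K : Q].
[K : Q] = 2

f(x) = x^2 - 1111 factors as (x - √1111)(x + √1111). The splitting field is K = Q(√1111). Since 1111 is squarefree and > 1, it is not a perfect square, so x^2 - 1111 is irreducible over Q and [Q(√1111) : Q] = 2. Hence [K : Q] = 2.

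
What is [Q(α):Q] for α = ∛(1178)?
[Q(α):Q] = 3

The minimal polynomial of α is x^3 - 1178, irreducible over Q since 1178 is not a perfect cube (so x^3 - 1178 has no rational root). Hence [Q(α):Q] = deg(m_α) = 3.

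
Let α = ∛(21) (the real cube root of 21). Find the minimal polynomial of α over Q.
m_α(x) = x^3 - 21

α satisfies α^3 = 21, so x^3 - 21 annihilates α. By the rational root test, a rational root p/q (in lowest terms) of x^3 - 21 would satisfy p^3 = 21 q^3, forcing q = 1 and p^3 = 21; but 21 is not a perfect cube, contradiction. A monic cubic over Q with no rational root is irreducible (any nontrivial factorization would include a linear factor). Hence x^3 - 21 is the minimal polynomial of α, and in particular [Q(α):Q] = 3.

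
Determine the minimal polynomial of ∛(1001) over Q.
m_α(x) = x^3 - 1001

α satisfies α^3 = 1001, so x^3 - 1001 annihilates α. By the rational root test, a rational root p/q (in lowest terms) of x^3 - 1001 would satisfy p^3 = 1001 q^3, forcing q = 1 and p^3 = 1001; but 1001 is not a perfect cube, contradiction. A monic cubic over Q with no rational root is irreducible (any nontrivial factorization would include a linear factor). Hence x^3 - 1001 is the minimal polynomial of α, and in particular [Q(α):Q] = 3.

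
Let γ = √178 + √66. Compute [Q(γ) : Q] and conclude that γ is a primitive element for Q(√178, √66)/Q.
[Q(γ) : Q] = 4 (equivalently, Q(γ) = Q(√178, √66))

Obviously Q(γ) ⊆ Q(√178, √66), and [Q(√178, √66):Q] = 4 (since 178, 66 are distinct squarefree integers > 1 with 11748 not a perfect square). To show equality we compute the minimal polynomial of γ. From γ = √178 + √66: γ^2 = 178 + 2√(11748) + 66 = 244 + 2√(11748), so γ^2 - 244 = 2√(11748); squaring, (γ^2 - 244)^2 = 4·11748, i.e. γ^4 - 488γ^2 + 59536 - 46992 = 0, i.e. γ^4 - 488γ^2 + 12544 = 0. So γ is a root of x^4 - 488x^2 + 12544. This polynomial is irreducible over Q: it has no rational root (each ±√178 ± √66 is irrational), and any factorization into two quadratics over Q would force √(11748) ∈ Q (pairing opposite roots) or √178, √66 ∈ Q (other pairings), all impossible. Hence [Q(γ):Q] = 4 = [Q(√178, √66):Q], so Q(γ) = Q(√178, √66).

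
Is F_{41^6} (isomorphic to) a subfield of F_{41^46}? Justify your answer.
No: F_{41^6} is not a subfield of F_{41^46}

F_{p^m} embeds in F_{p^n} iff m | n. Here 6 ∤ 46 (since 46 = 7·6 + 4 with remainder 4 ≠ 0), so F_{41^6} is not a subfield of F_{41^46}. Equivalently: if it were, the tower law would give 6 = [F_{41^6}:F_41] dividing [F_{41^46}:F_41] = 46, contradiction.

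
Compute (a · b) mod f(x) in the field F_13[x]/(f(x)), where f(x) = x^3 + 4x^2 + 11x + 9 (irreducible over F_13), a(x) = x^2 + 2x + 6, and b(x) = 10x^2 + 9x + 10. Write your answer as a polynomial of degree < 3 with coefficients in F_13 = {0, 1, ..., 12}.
a · b ≡ 9x^2 + x + 3 (mod f(x))

Multiply in F_13[x]: a(x)·b(x) = (x^2 + 2x + 6)·(10x^2 + 9x + 10) = 10x^4 + 3x^3 + 10x^2 + 9x + 8. This has degree ≥ 3, so divide by f(x) over F_13: 10x^4 + 3x^3 + 10x^2 + 9x + 8 = (10x + 2)·(x^3 + 4x^2 + 11x + 9) + (9x^2 + x + 3). Hence a·b ≡ 9x^2 + x + 3 (mod f). (F_13[x]/(f) is a field with 13^3 = 2197 elements since f is irreducible of degree 3.)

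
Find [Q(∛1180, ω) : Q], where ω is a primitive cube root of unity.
[Q(∛1180, ω) : Q] = 6

[Q(∛1180):Q] = 3 (min poly x^3 - 1180, irreducible since 1180 is not a perfect cube). [Q(ω):Q] = 2 (min poly x^2 + x + 1). Since Q(∛1180) ⊂ R and ω ∉ R, we have ω ∉ Q(∛1180), so x^2 + x + 1 remains irreducible over Q(∛1180) and [Q(∛1180, ω) : Q(∛1180)] = 2. By the tower law, [Q(∛1180, ω) : Q] = 3 · 2 = 6. (In fact Q(∛1180, ω) is the splitting field of x^3 - 1180 over Q.)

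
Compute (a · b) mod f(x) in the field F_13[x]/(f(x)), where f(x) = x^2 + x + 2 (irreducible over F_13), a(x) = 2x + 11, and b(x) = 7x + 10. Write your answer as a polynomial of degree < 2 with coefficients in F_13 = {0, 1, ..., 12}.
a · b ≡ 5x + 4 (mod f(x))

Multiply in F_13[x]: a(x)·b(x) = (2x + 11)·(7x + 10) = x^2 + 6x + 6. This has degree ≥ 2, so divide by f(x) over F_13: x^2 + 6x + 6 = (1)·(x^2 + x + 2) + (5x + 4). Hence a·b ≡ 5x + 4 (mod f). (F_13[x]/(f) is a field with 13^2 = 169 elements since f is irreducible of degree 2.)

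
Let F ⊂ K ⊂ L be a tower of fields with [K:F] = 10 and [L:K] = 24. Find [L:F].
[L:F] = 240

The tower law says that for any tower of field extensions F ⊂ K ⊂ L with finite degrees, [L:F] = [L:K] · [K:F]. Here this gives [L:F] = 24 · 10 = 240.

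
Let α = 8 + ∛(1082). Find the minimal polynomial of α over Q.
m_α(x) = x^3 - 24x^2 + 192x - 1594

Set β = α - 8 = ∛(1082), so β^3 = 1082. Then (α - 8)^3 - 1082 = 0, i.e. α is a root of g(x) = (x - 8)^3 - 1082 = x^3 - 24x^2 + 192x - 1594. Since g(x) = h(x - 8) where h(x) = x^3 - 1082, and h is irreducible over Q (because 1082 is not a perfect cube, so h has no rational root, and a monic cubic with no rational root is irreducible), g is also irreducible (irreducibility is preserved under the substitution x → x - 8). Hence m_α(x) = x^3 - 24x^2 + 192x - 1594.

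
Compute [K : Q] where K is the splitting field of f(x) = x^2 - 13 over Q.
[K : Q] = 2

f(x) = x^2 - 13 factors as (x - √13)(x + √13). The splitting field is K = Q(√13). Since 13 is squarefree and > 1, it is not a perfect square, so x^2 - 13 is irreducible over Q and [Q(√13) : Q] = 2. Hence [K : Q] = 2.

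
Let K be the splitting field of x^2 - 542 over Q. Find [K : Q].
[K : Q] = 2

f(x) = x^2 - 542 factors as (x - √542)(x + √542). The splitting field is K = Q(√542). Since 542 is squarefree and > 1, it is not a perfect square, so x^2 - 542 is irreducible over Q and [Q(√542) : Q] = 2. Hence [K : Q] = 2.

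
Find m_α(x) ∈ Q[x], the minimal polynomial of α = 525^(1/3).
m_α(x) = x^3 - 525

α satisfies α^3 = 525, so x^3 - 525 annihilates α. By the rational root test, a rational root p/q (in lowest terms) of x^3 - 525 would satisfy p^3 = 525 q^3, forcing q = 1 and p^3 = 525; but 525 is not a perfect cube, contradiction. A monic cubic over Q with no rational root is irreducible (any nontrivial factorization would include a linear factor). Hence x^3 - 525 is the minimal polynomial of α, and in particular [Q(α):Q] = 3.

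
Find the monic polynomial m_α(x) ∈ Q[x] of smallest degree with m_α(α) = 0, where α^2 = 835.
m_α(x) = x^2 - 835

α satisfies α^2 - 835 = 0, so x^2 - 835 annihilates α. Since d = 835 is squarefree and ≠ 1, it is not a perfect square in Q, so x^2 - 835 has no rational root and is therefore irreducible over Q (a degree-2 polynomial over a field is irreducible iff it has no root). Hence m_α(x) = x^2 - 835.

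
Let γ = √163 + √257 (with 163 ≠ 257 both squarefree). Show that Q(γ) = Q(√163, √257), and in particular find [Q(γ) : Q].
[Q(γ) : Q] = 4 (equivalently, Q(γ) = Q(√163, √257))

Obviously Q(γ) ⊆ Q(√163, √257), and [Q(√163, √257):Q] = 4 (since 163, 257 are distinct squarefree integers > 1 with 41891 not a perfect square). To show equality we compute the minimal polynomial of γ. From γ = √163 + √257: γ^2 = 163 + 2√(41891) + 257 = 420 + 2√(41891), so γ^2 - 420 = 2√(41891); squaring, (γ^2 - 420)^2 = 4·41891, i.e. γ^4 - 840γ^2 + 176400 - 167564 = 0, i.e. γ^4 - 840γ^2 + 8836 = 0. So γ is a root of x^4 - 840x^2 + 8836. This polynomial is irreducible over Q: it has no rational root (each ±√163 ± √257 is irrational), and any factorization into two quadratics over Q would force √(41891) ∈ Q (pairing opposite roots) or √163, √257 ∈ Q (other pairings), all impossible. Hence [Q(γ):Q] = 4 = [Q(√163, √257):Q], so Q(γ) = Q(√163, √257).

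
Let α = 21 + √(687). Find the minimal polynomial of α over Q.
m_α(x) = x^2 - 42x - 246

From α - 21 = √(687), squaring gives (α - 21)^2 = 687, i.e. α^2 - 42α + 441 = 687, so α^2 - 42α - 246 = 0. The discriminant of x^2 - 42x - 246 is (-42)^2 - 4·(-246) = 1764 + 984 = 2748, and 4·(687) is not a perfect square in Q since 687 is squarefree and ≠ 1. Hence x^2 - 42x - 246 is irreducible over Q and is the minimal polynomial of α.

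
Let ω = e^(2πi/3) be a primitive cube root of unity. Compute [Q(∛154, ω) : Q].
[Q(∛154, ω) : Q] = 6

[Q(∛154):Q] = 3 (min poly x^3 - 154, irreducible since 154 is not a perfect cube). [Q(ω):Q] = 2 (min poly x^2 + x + 1). Since Q(∛154) ⊂ R and ω ∉ R, we have ω ∉ Q(∛154), so x^2 + x + 1 remains irreducible over Q(∛154) and [Q(∛154, ω) : Q(∛154)] = 2. By the tower law, [Q(∛154, ω) : Q] = 3 · 2 = 6. (In fact Q(∛154, ω) is the splitting field of x^3 - 154 over Q.)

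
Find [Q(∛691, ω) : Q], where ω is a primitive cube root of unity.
[Q(∛691, ω) : Q] = 6

[Q(∛691):Q] = 3 (min poly x^3 - 691, irreducible since 691 is not a perfect cube). [Q(ω):Q] = 2 (min poly x^2 + x + 1). Since Q(∛691) ⊂ R and ω ∉ R, we have ω ∉ Q(∛691), so x^2 + x + 1 remains irreducible over Q(∛691) and [Q(∛691, ω) : Q(∛691)] = 2. By the tower law, [Q(∛691, ω) : Q] = 3 · 2 = 6. (In fact Q(∛691, ω) is the splitting field of x^3 - 691 over Q.)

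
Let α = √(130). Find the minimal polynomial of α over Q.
m_α(x) = x^2 - 130

α satisfies α^2 - 130 = 0, so x^2 - 130 annihilates α. Since d = 130 is squarefree and ≠ 1, it is not a perfect square in Q, so x^2 - 130 has no rational root and is therefore irreducible over Q (a degree-2 polynomial over a field is irreducible iff it has no root). Hence m_α(x) = x^2 - 130.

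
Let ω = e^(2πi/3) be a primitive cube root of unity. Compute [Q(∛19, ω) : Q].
[Q(∛19, ω) : Q] = 6

[Q(∛19):Q] = 3 (min poly x^3 - 19, irreducible since 19 is not a perfect cube). [Q(ω):Q] = 2 (min poly x^2 + x + 1). Since Q(∛19) ⊂ R and ω ∉ R, we have ω ∉ Q(∛19), so x^2 + x + 1 remains irreducible over Q(∛19) and [Q(∛19, ω) : Q(∛19)] = 2. By the tower law, [Q(∛19, ω) : Q] = 3 · 2 = 6. (In fact Q(∛19, ω) is the splitting field of x^3 - 19 over Q.)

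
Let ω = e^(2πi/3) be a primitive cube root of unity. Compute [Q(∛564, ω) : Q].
[Q(∛564, ω) : Q] = 6

[Q(∛564):Q] = 3 (min poly x^3 - 564, irreducible since 564 is not a perfect cube). [Q(ω):Q] = 2 (min poly x^2 + x + 1). Since Q(∛564) ⊂ R and ω ∉ R, we have ω ∉ Q(∛564), so x^2 + x + 1 remains irreducible over Q(∛564) and [Q(∛564, ω) : Q(∛564)] = 2. By the tower law, [Q(∛564, ω) : Q] = 3 · 2 = 6. (In fact Q(∛564, ω) is the splitting field of x^3 - 564 over Q.)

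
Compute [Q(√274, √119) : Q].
[Q(√274, √119) : Q] = 4

[Q(√274):Q] = 2 (min poly x^2 - 274, irreducible since 274 is squarefree > 1). For the top step, suppose √119 ∈ Q(√274), say √119 = c + d√274 with c, d ∈ Q. Squaring: 119 = c^2 + 274d^2 + 2cd√274. Since √274 ∉ Q this forces 2cd = 0. If d = 0 then √119 = c ∈ Q, contradicting 119 squarefree > 1. If c = 0 then 119 = 274d^2, so 274·119 = (274d)^2 is a perfect square in Q — but 274·119 = 32606 is not a perfect square (since 274 and 119 are distinct squarefree integers). Contradiction. Hence √119 ∉ Q(√274), so x^2 - 119 stays irreducible over Q(√274) and [Q(√274, √119) : Q(√274)] = 2. By the tower law, [Q(√274, √119) : Q] = 2 · 2 = 4.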